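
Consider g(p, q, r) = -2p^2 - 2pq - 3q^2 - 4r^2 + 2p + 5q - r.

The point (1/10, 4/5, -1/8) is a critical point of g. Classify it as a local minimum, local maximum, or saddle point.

local maximum

The Hessian is constant: H = [[-4, -2, 0], [-2, -6, 0], [0, 0, -8]].
Leading principal minors: Δ₁ = -4, Δ₂ = 20, Δ₃ = -160.
The minors alternate sign starting negative (−, +, −), so H is negative definite: a local maximum.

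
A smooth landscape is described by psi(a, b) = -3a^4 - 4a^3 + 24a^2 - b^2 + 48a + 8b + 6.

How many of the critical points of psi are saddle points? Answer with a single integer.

psi separates as a function of a plus a function of b, so ∇psi=0 decouples.
∂psi/∂a = -12(a - 2)(a + 1)(a + 2) = 0 at a ∈ {-2, -1, 2}; ∂psi/∂b = -2(b - 4) = 0 at b ∈ {4}.
The Hessian is diagonal: diag(psi_aa, psi_bb). Second derivatives: psi_aa(-2)=-48, psi_aa(-1)=36, psi_aa(2)=-144; psi_bb(4)=-2.
Saddle points occur where the two diagonal entries have opposite signs: (-1, 4). Count: 1.

1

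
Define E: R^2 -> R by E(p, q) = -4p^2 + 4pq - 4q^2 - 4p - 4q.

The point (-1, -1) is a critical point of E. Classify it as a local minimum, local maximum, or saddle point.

local maximum

The Hessian of E is constant: H = [[-8, 4], [4, -8]].
det(H) = (-8)·(-8) − 4² = 48.
det(H) > 0 and tr(H) = -16 < 0, so H is negative definite and the point is a local maximum.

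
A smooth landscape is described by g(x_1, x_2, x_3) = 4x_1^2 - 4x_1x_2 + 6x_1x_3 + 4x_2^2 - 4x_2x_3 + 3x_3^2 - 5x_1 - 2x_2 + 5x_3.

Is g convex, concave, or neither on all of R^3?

convex

g is quadratic, so its Hessian is the constant matrix H = [[8, -4, 6], [-4, 8, -4], [6, -4, 6]].
Leading principal minors: 8, 48, 64.
All positive ⇒ H ≻ 0 ⇒ convex.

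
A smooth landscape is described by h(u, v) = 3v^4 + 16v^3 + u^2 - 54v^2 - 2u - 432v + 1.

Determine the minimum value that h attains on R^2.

-1107

h(u,v) separates as P(u) + Q(v) + 1, so its minimum is min P + min Q + 1.
P'(u) = 2u - 2 vanishes at u ∈ {1}; Q'(v) = 12(v - 3)(v + 3)(v + 4) vanishes at v ∈ {-4, -3, 3}.
Local minima of P (where P''>0): P(1)=-1. Local minima of Q: Q(-4)=608, Q(3)=-1107.
So the global minimum of h is P(1) + Q(3) + 1 = -1 − 1107 + 1 = -1107, attained at (1, 3).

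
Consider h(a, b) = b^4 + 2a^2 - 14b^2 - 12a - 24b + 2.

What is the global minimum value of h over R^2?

h(a,b) separates as P(a) + Q(b) + 2, so its minimum is min P + min Q + 2.
P'(a) = 4a - 12 vanishes at a ∈ {3}; Q'(b) = 4(b - 3)(b + 1)(b + 2) vanishes at b ∈ {-2, -1, 3}.
Local minima of P (where P''>0): P(3)=-18. Local minima of Q: Q(-2)=8, Q(3)=-117.
So the global minimum of h is P(3) + Q(3) + 2 = -18 − 117 + 2 = -133, attained at (3, 3).

-133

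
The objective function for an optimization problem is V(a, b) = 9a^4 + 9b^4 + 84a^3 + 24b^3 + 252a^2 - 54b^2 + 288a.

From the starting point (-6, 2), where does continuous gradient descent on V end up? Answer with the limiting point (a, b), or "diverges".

(-4, 1)

V is separable, so gradient descent decouples: a follows -∂V/∂a, b follows -∂V/∂b.
∂V/∂a = 36(a + 1)(a + 2)(a + 4); at a=-6 this is -1440, so a increases.
∂V/∂b = 36b(b - 1)(b + 3); at b=2 this is 360, so b decreases.
a converges to its nearest critical value -4 (a local min of the a-part); b converges to 1. The iterate converges to (-4, 1).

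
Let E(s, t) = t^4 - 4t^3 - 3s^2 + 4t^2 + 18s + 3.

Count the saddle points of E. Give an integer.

2

E separates as a function of s plus a function of t, so ∇E=0 decouples.
∂E/∂s = -6(s - 3) = 0 at s ∈ {3}; ∂E/∂t = 4t(t - 2)(t - 1) = 0 at t ∈ {0, 1, 2}.
The Hessian is diagonal: diag(E_ss, E_tt). Second derivatives: E_ss(3)=-6; E_tt(0)=8, E_tt(1)=-4, E_tt(2)=8.
Saddle points occur where the two diagonal entries have opposite signs: (3, 0), (3, 2). Count: 2.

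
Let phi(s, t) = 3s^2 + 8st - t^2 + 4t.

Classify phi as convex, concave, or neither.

neither

phi is quadratic, so its Hessian is the constant matrix H = [[6, 8], [8, -2]].
det(H) = -76, tr(H) = 4.
det(H) < 0, so H is indefinite: neither convex nor concave.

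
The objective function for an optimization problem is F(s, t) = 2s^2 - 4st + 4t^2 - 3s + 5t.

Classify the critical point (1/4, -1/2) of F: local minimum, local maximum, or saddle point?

The Hessian of F is constant: H = [[4, -4], [-4, 8]].
det(H) = 4·8 − (-4)² = 16.
det(H) > 0 and tr(H) = 12 > 0, so H is positive definite and the point is a local minimum.

local minimum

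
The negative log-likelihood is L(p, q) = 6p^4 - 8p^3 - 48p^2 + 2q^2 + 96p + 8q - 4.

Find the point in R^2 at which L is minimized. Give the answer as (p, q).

(-2, -2)

L(p,q) separates as A(p) + B(q) − 4, so its minimum is min A + min B − 4.
A'(p) = 24(p - 2)(p - 1)(p + 2) vanishes at p ∈ {-2, 1, 2}; B'(q) = 4q + 8 vanishes at q ∈ {-2}.
Local minima of A (where A''>0): A(-2)=-224, A(2)=32. Local minima of B: B(-2)=-8.
So the global minimum of L is A(-2) + B(-2) − 4 = -224 − 8 − 4 = -236, attained at (-2, -2).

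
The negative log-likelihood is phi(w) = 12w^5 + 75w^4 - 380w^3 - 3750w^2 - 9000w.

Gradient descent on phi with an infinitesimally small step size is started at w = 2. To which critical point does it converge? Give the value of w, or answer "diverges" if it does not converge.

phi'(w) = 60(w - 5)(w + 2)(w + 3)(w + 5), so phi'(2) = -25200.
Gradient descent moves in the -phi' direction, i.e. w is increasing.
The nearest critical point in that direction is w = 5, where phi'' = 33600 > 0 (a local minimum). The iterate converges there.

5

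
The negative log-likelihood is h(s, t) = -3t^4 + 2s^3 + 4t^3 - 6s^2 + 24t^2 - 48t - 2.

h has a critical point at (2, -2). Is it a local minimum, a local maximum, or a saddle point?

The mixed partial ∂²h/∂s∂t is 0, so the Hessian at any point is diag(h_ss, h_tt) = diag(12(s - 1), 12(-3t^2 + 2t + 4)).
At (2, -2): H = diag(12, -144).
The eigenvalues have opposite signs, so H is indefinite: a saddle point.

saddle point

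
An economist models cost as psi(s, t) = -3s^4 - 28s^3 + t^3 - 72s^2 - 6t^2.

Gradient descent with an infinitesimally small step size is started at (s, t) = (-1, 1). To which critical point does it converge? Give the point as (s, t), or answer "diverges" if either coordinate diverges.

(-3, 4)

psi is separable, so gradient descent decouples: s follows -∂psi/∂s, t follows -∂psi/∂t.
∂psi/∂s = -12s(s + 3)(s + 4); at s=-1 this is 72, so s decreases.
∂psi/∂t = 3t(t - 4); at t=1 this is -9, so t increases.
s converges to its nearest critical value -3 (a local min of the s-part); t converges to 4. The iterate converges to (-3, 4).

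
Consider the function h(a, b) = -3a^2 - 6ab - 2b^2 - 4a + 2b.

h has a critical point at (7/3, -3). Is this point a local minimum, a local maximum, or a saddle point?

saddle point

The Hessian of h is constant: H = [[-6, -6], [-6, -4]].
det(H) = (-6)·(-4) − (-6)² = -12.
Since det(H) < 0, H is indefinite and the critical point is a saddle point.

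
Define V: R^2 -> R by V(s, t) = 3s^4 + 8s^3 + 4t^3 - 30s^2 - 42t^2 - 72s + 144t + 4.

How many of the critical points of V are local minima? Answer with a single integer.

V separates as a function of s plus a function of t, so ∇V=0 decouples.
∂V/∂s = 12(s - 2)(s + 1)(s + 3) = 0 at s ∈ {-3, -1, 2}; ∂V/∂t = 12(t - 4)(t - 3) = 0 at t ∈ {3, 4}.
The Hessian is diagonal: diag(V_ss, V_tt). Second derivatives: V_ss(-3)=120, V_ss(-1)=-72, V_ss(2)=180; V_tt(3)=-12, V_tt(4)=12.
Local minima occur where both diagonal entries positive: (-3, 4), (2, 4). Count: 2.

2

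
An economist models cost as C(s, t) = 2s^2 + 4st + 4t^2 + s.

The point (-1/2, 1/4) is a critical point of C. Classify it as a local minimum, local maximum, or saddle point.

The Hessian of C is constant: H = [[4, 4], [4, 8]].
det(H) = 4·8 − 4² = 16.
det(H) > 0 and tr(H) = 12 > 0, so H is positive definite and the point is a local minimum.

local minimum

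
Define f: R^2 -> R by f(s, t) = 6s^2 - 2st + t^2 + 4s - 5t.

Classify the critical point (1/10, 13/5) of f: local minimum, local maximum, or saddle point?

The Hessian of f is constant: H = [[12, -2], [-2, 2]].
det(H) = 12·2 − (-2)² = 20.
det(H) > 0 and tr(H) = 14 > 0, so H is positive definite and the point is a local minimum.

local minimum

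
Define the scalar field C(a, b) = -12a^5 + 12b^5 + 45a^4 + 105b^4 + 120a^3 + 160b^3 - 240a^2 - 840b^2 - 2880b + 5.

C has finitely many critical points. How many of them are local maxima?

4

C separates as a function of a plus a function of b, so ∇C=0 decouples.
∂C/∂a = -60a(a - 4)(a - 1)(a + 2) = 0 at a ∈ {-2, 0, 1, 4}; ∂C/∂b = 60(b - 2)(b + 2)(b + 3)(b + 4) = 0 at b ∈ {-4, -3, -2, 2}.
The Hessian is diagonal: diag(C_aa, C_bb). Second derivatives: C_aa(-2)=2160, C_aa(0)=-480, C_aa(1)=540, C_aa(4)=-4320; C_bb(-4)=-720, C_bb(-3)=300, C_bb(-2)=-480, C_bb(2)=7200.
Local maxima occur where both diagonal entries negative: (0, -4), (0, -2), (4, -4), (4, -2). Count: 4.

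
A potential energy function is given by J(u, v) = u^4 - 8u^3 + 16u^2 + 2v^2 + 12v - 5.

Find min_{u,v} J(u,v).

J(u,v) separates as P(u) + Q(v) − 5, so its minimum is min P + min Q − 5.
P'(u) = 4u(u - 4)(u - 2) vanishes at u ∈ {0, 2, 4}; Q'(v) = 4v + 12 vanishes at v ∈ {-3}.
Local minima of P (where P''>0): P(0)=0, P(4)=0. Local minima of Q: Q(-3)=-18.
So the global minimum of J is P(0) + Q(-3) − 5 = 0 − 18 − 5 = -23, attained at (0, -3).

-23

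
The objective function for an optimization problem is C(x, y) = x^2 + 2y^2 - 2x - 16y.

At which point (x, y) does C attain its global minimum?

C(x,y) separates as P(x) + Q(y), so its minimum is min P + min Q.
P'(x) = 2x - 2 vanishes at x ∈ {1}; Q'(y) = 4y - 16 vanishes at y ∈ {4}.
Local minima of P (where P''>0): P(1)=-1. Local minima of Q: Q(4)=-32.
So the global minimum of C is P(1) + Q(4) = -1 − 32 = -33, attained at (1, 4).

(1, 4)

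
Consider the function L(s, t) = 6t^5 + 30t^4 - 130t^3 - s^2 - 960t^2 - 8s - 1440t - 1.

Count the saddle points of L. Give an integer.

2

L separates as a function of s plus a function of t, so ∇L=0 decouples.
∂L/∂s = -2(s + 4) = 0 at s ∈ {-4}; ∂L/∂t = 30(t - 4)(t + 1)(t + 3)(t + 4) = 0 at t ∈ {-4, -3, -1, 4}.
The Hessian is diagonal: diag(L_ss, L_tt). Second derivatives: L_ss(-4)=-2; L_tt(-4)=-720, L_tt(-3)=420, L_tt(-1)=-900, L_tt(4)=8400.
Saddle points occur where the two diagonal entries have opposite signs: (-4, -3), (-4, 4). Count: 2.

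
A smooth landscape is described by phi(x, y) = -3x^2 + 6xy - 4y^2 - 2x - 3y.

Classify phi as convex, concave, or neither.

concave

phi is quadratic, so its Hessian is the constant matrix H = [[-6, 6], [6, -8]].
det(H) = 12, tr(H) = -14.
det(H) > 0 and tr(H) < 0, so H is negative definite everywhere: concave.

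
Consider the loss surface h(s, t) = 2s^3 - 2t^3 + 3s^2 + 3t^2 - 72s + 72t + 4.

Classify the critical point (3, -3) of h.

local minimum

The mixed partial ∂²h/∂s∂t is 0, so the Hessian at any point is diag(h_ss, h_tt) = diag(6(2s + 1), 6(-2t + 1)).
At (3, -3): H = diag(42, 42).
Both eigenvalues are positive, so H is positive definite: a local minimum.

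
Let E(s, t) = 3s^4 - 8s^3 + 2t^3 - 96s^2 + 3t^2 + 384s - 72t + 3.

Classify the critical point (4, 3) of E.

local minimum

The mixed partial ∂²E/∂s∂t is 0, so the Hessian at any point is diag(E_ss, E_tt) = diag(12(3s^2 - 4s - 16), 6(2t + 1)).
At (4, 3): H = diag(192, 42).
Both eigenvalues are positive, so H is positive definite: a local minimum.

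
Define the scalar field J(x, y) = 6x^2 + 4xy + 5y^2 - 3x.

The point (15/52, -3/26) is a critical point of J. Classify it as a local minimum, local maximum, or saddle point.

The Hessian of J is constant: H = [[12, 4], [4, 10]].
det(H) = 12·10 − 4² = 104.
det(H) > 0 and tr(H) = 22 > 0, so H is positive definite and the point is a local minimum.

local minimum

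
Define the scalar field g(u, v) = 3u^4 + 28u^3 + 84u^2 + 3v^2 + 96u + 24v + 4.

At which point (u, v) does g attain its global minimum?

g(u,v) separates as P(u) + Q(v) + 4, so its minimum is min P + min Q + 4.
P'(u) = 12(u + 1)(u + 2)(u + 4) vanishes at u ∈ {-4, -2, -1}; Q'(v) = 6v + 24 vanishes at v ∈ {-4}.
Local minima of P (where P''>0): P(-4)=-64, P(-1)=-37. Local minima of Q: Q(-4)=-48.
So the global minimum of g is P(-4) + Q(-4) + 4 = -64 − 48 + 4 = -108, attained at (-4, -4).

(-4, -4)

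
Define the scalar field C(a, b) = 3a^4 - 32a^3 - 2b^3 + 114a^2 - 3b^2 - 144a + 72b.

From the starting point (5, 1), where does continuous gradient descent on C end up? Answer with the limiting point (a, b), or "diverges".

C is separable, so gradient descent decouples: a follows -∂C/∂a, b follows -∂C/∂b.
∂C/∂a = 12(a - 4)(a - 3)(a - 1); at a=5 this is 96, so a decreases.
∂C/∂b = -6(b - 3)(b + 4); at b=1 this is 60, so b decreases.
a converges to its nearest critical value 4 (a local min of the a-part); b converges to -4. The iterate converges to (4, -4).

(4, -4)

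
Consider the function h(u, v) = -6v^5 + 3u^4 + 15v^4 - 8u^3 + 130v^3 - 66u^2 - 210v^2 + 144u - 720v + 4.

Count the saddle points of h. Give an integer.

h separates as a function of u plus a function of v, so ∇h=0 decouples.
∂h/∂u = 12(u - 4)(u - 1)(u + 3) = 0 at u ∈ {-3, 1, 4}; ∂h/∂v = -30(v - 4)(v - 2)(v + 1)(v + 3) = 0 at v ∈ {-3, -1, 2, 4}.
The Hessian is diagonal: diag(h_uu, h_vv). Second derivatives: h_uu(-3)=336, h_uu(1)=-144, h_uu(4)=252; h_vv(-3)=2100, h_vv(-1)=-900, h_vv(2)=900, h_vv(4)=-2100.
Saddle points occur where the two diagonal entries have opposite signs: (-3, -1), (-3, 4), (1, -3), (1, 2), (4, -1), (4, 4). Count: 6.

6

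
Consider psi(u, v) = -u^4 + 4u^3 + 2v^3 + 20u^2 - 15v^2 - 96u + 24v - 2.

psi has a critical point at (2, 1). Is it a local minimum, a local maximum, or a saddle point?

saddle point

The mixed partial ∂²psi/∂u∂v is 0, so the Hessian at any point is diag(psi_uu, psi_vv) = diag(4(-3u^2 + 6u + 10), 6(2v - 5)).
At (2, 1): H = diag(40, -18).
The eigenvalues have opposite signs, so H is indefinite: a saddle point.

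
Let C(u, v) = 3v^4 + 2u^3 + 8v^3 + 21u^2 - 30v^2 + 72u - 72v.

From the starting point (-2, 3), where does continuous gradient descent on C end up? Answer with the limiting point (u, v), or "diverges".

C is separable, so gradient descent decouples: u follows -∂C/∂u, v follows -∂C/∂v.
∂C/∂u = 6(u + 3)(u + 4); at u=-2 this is 12, so u decreases.
∂C/∂v = 12(v - 2)(v + 1)(v + 3); at v=3 this is 288, so v decreases.
u converges to its nearest critical value -3 (a local min of the u-part); v converges to 2. The iterate converges to (-3, 2).

(-3, 2)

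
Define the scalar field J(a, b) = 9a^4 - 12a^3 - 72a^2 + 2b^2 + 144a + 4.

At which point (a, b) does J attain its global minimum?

(-2, 0)

J(a,b) separates as P(a) + Q(b) + 4, so its minimum is min P + min Q + 4.
P'(a) = 36(a - 2)(a - 1)(a + 2) vanishes at a ∈ {-2, 1, 2}; Q'(b) = 4b vanishes at b ∈ {0}.
Local minima of P (where P''>0): P(-2)=-336, P(2)=48. Local minima of Q: Q(0)=0.
So the global minimum of J is P(-2) + Q(0) + 4 = -336 + 0 + 4 = -332, attained at (-2, 0).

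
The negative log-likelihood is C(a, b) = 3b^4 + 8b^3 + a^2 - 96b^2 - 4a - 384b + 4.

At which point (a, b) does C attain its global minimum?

C(a,b) separates as P(a) + Q(b) + 4, so its minimum is min P + min Q + 4.
P'(a) = 2a - 4 vanishes at a ∈ {2}; Q'(b) = 12(b - 4)(b + 2)(b + 4) vanishes at b ∈ {-4, -2, 4}.
Local minima of P (where P''>0): P(2)=-4. Local minima of Q: Q(-4)=256, Q(4)=-1792.
So the global minimum of C is P(2) + Q(4) + 4 = -4 − 1792 + 4 = -1792, attained at (2, 4).

(2, 4)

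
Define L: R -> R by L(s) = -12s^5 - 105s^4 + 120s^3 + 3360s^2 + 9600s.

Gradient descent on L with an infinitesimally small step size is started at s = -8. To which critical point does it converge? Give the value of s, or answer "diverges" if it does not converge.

L'(s) = -60(s - 4)(s + 2)(s + 4)(s + 5), so L'(-8) = -51840.
Gradient descent moves in the -L' direction, i.e. s is increasing.
The nearest critical point in that direction is s = -5, where L'' = 1620 > 0 (a local minimum). The iterate converges there.

-5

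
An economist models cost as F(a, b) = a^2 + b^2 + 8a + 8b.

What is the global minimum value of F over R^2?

-32

F(a,b) separates as P(a) + Q(b), so its minimum is min P + min Q.
P'(a) = 2a + 8 vanishes at a ∈ {-4}; Q'(b) = 2b + 8 vanishes at b ∈ {-4}.
Local minima of P (where P''>0): P(-4)=-16. Local minima of Q: Q(-4)=-16.
So the global minimum of F is P(-4) + Q(-4) = -16 − 16 = -32, attained at (-4, -4).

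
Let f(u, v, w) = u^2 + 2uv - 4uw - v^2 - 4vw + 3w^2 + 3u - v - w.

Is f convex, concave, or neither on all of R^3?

neither

f is quadratic, so its Hessian is the constant matrix H = [[2, 2, -4], [2, -2, -4], [-4, -4, 6]].
Leading principal minors: 2, -8, 16.
Neither pattern holds ⇒ H is indefinite ⇒ neither convex nor concave.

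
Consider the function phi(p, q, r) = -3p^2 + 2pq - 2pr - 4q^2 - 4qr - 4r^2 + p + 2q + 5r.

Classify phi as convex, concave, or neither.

concave

phi is quadratic, so its Hessian is the constant matrix H = [[-6, 2, -2], [2, -8, -4], [-2, -4, -8]].
Leading principal minors: -6, 44, -192.
Signs alternate −, +, − ⇒ H ≺ 0 ⇒ concave.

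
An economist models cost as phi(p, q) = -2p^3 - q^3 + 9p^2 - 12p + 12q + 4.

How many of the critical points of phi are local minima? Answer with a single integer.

1

phi separates as a function of p plus a function of q, so ∇phi=0 decouples.
∂phi/∂p = -6(p - 2)(p - 1) = 0 at p ∈ {1, 2}; ∂phi/∂q = -3(q - 2)(q + 2) = 0 at q ∈ {-2, 2}.
The Hessian is diagonal: diag(phi_pp, phi_qq). Second derivatives: phi_pp(1)=6, phi_pp(2)=-6; phi_qq(-2)=12, phi_qq(2)=-12.
Local minima occur where both diagonal entries positive: (1, -2). Count: 1.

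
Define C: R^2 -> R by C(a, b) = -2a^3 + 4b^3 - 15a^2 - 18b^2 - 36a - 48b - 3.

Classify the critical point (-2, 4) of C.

The mixed partial ∂²C/∂a∂b is 0, so the Hessian at any point is diag(C_aa, C_bb) = diag(-6(2a + 5), 12(2b - 3)).
At (-2, 4): H = diag(-6, 60).
The eigenvalues have opposite signs, so H is indefinite: a saddle point.

saddle point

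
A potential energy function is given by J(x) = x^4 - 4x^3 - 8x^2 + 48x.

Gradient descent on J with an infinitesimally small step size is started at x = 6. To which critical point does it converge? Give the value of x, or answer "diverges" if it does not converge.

3

J'(x) = 4(x - 3)(x - 2)(x + 2), so J'(6) = 384.
Gradient descent moves in the -J' direction, i.e. x is decreasing.
The nearest critical point in that direction is x = 3, where J'' = 20 > 0 (a local minimum). The iterate converges there.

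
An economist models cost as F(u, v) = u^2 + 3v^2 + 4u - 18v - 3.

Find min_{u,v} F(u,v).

-34

F(u,v) separates as P(u) + Q(v) − 3, so its minimum is min P + min Q − 3.
P'(u) = 2u + 4 vanishes at u ∈ {-2}; Q'(v) = 6v - 18 vanishes at v ∈ {3}.
Local minima of P (where P''>0): P(-2)=-4. Local minima of Q: Q(3)=-27.
So the global minimum of F is P(-2) + Q(3) − 3 = -4 − 27 − 3 = -34, attained at (-2, 3).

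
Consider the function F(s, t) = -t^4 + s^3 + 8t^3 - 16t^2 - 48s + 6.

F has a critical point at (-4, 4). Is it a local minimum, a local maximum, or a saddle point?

The mixed partial ∂²F/∂s∂t is 0, so the Hessian at any point is diag(F_ss, F_tt) = diag(6s, 4(-3t^2 + 12t - 8)).
At (-4, 4): H = diag(-24, -32).
Both eigenvalues are negative, so H is negative definite: a local maximum.

local maximum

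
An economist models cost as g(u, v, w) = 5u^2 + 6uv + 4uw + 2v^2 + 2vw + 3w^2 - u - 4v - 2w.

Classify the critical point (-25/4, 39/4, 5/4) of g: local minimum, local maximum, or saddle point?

local minimum

The Hessian is constant: H = [[10, 6, 4], [6, 4, 2], [4, 2, 6]].
Leading principal minors: Δ₁ = 10, Δ₂ = 4, Δ₃ = 16.
All leading minors are positive, so H is positive definite: a local minimum.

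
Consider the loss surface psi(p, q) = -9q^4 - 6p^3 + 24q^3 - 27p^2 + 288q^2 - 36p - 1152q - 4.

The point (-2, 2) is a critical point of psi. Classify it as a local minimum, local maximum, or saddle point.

The mixed partial ∂²psi/∂p∂q is 0, so the Hessian at any point is diag(psi_pp, psi_qq) = diag(-18(2p + 3), 36(-3q^2 + 4q + 16)).
At (-2, 2): H = diag(18, 432).
Both eigenvalues are positive, so H is positive definite: a local minimum.

local minimum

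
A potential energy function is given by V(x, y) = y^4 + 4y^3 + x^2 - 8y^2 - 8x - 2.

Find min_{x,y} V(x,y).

V(x,y) separates as P(x) + Q(y) − 2, so its minimum is min P + min Q − 2.
P'(x) = 2x - 8 vanishes at x ∈ {4}; Q'(y) = 4y(y - 1)(y + 4) vanishes at y ∈ {-4, 0, 1}.
Local minima of P (where P''>0): P(4)=-16. Local minima of Q: Q(-4)=-128, Q(1)=-3.
So the global minimum of V is P(4) + Q(-4) − 2 = -16 − 128 − 2 = -146, attained at (4, -4).

-146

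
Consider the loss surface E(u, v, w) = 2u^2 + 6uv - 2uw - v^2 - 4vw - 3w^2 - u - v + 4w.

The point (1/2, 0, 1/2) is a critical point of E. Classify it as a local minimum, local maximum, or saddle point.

saddle point

The Hessian is constant: H = [[4, 6, -2], [6, -2, -4], [-2, -4, -6]].
Leading principal minors: Δ₁ = 4, Δ₂ = -44, Δ₃ = 304.
The minors fit neither the all-positive nor the alternating-sign pattern, so H is indefinite: a saddle point.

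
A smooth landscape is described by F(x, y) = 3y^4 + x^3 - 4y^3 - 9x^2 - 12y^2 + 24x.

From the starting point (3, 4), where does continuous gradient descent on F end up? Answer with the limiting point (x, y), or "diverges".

F is separable, so gradient descent decouples: x follows -∂F/∂x, y follows -∂F/∂y.
∂F/∂x = 3(x - 4)(x - 2); at x=3 this is -3, so x increases.
∂F/∂y = 12y(y - 2)(y + 1); at y=4 this is 480, so y decreases.
x converges to its nearest critical value 4 (a local min of the x-part); y converges to 2. The iterate converges to (4, 2).

(4, 2)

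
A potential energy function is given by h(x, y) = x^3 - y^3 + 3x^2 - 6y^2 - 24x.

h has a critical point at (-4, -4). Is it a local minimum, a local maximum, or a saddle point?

saddle point

The mixed partial ∂²h/∂x∂y is 0, so the Hessian at any point is diag(h_xx, h_yy) = diag(6(x + 1), -6(y + 2)).
At (-4, -4): H = diag(-18, 12).
The eigenvalues have opposite signs, so H is indefinite: a saddle point.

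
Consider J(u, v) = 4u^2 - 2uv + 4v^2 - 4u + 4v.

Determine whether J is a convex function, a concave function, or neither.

J is quadratic, so its Hessian is the constant matrix H = [[8, -2], [-2, 8]].
det(H) = 60, tr(H) = 16.
det(H) > 0 and tr(H) > 0, so H is positive definite everywhere: convex.

convex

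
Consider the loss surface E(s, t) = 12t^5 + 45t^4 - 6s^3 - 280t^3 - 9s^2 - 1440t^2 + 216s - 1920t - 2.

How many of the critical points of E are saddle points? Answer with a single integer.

E separates as a function of s plus a function of t, so ∇E=0 decouples.
∂E/∂s = -18(s - 3)(s + 4) = 0 at s ∈ {-4, 3}; ∂E/∂t = 60(t - 4)(t + 1)(t + 2)(t + 4) = 0 at t ∈ {-4, -2, -1, 4}.
The Hessian is diagonal: diag(E_ss, E_tt). Second derivatives: E_ss(-4)=126, E_ss(3)=-126; E_tt(-4)=-2880, E_tt(-2)=720, E_tt(-1)=-900, E_tt(4)=14400.
Saddle points occur where the two diagonal entries have opposite signs: (-4, -4), (-4, -1), (3, -2), (3, 4). Count: 4.

4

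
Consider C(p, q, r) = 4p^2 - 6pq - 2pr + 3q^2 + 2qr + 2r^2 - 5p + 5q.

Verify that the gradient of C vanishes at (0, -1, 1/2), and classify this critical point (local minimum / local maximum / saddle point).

∇C = (8p - 6q - 2r - 5, -6p + 6q + 2r + 5, -2p + 2q + 4r); substituting (0, -1, 1/2) gives ∇C = (0, 0, 0), so (0, -1, 1/2) is indeed a critical point.
The Hessian is constant: H = [[8, -6, -2], [-6, 6, 2], [-2, 2, 4]].
Leading principal minors: Δ₁ = 8, Δ₂ = 12, Δ₃ = 40.
All leading minors are positive, so H is positive definite: a local minimum.

local minimum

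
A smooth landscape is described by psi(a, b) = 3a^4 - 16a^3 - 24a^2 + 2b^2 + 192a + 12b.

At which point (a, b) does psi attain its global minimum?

(-2, -3)

psi(a,b) separates as P(a) + Q(b), so its minimum is min P + min Q.
P'(a) = 12(a - 4)(a - 2)(a + 2) vanishes at a ∈ {-2, 2, 4}; Q'(b) = 4b + 12 vanishes at b ∈ {-3}.
Local minima of P (where P''>0): P(-2)=-304, P(4)=128. Local minima of Q: Q(-3)=-18.
So the global minimum of psi is P(-2) + Q(-3) = -304 − 18 = -322, attained at (-2, -3).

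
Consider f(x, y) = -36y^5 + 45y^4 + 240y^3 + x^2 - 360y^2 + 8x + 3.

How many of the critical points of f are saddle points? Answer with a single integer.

2

f separates as a function of x plus a function of y, so ∇f=0 decouples.
∂f/∂x = 2(x + 4) = 0 at x ∈ {-4}; ∂f/∂y = -180y(y - 2)(y - 1)(y + 2) = 0 at y ∈ {-2, 0, 1, 2}.
The Hessian is diagonal: diag(f_xx, f_yy). Second derivatives: f_xx(-4)=2; f_yy(-2)=4320, f_yy(0)=-720, f_yy(1)=540, f_yy(2)=-1440.
Saddle points occur where the two diagonal entries have opposite signs: (-4, 0), (-4, 2). Count: 2.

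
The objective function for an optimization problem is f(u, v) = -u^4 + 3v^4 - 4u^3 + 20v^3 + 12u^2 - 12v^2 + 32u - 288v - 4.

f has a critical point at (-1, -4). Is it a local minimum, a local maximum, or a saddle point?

local minimum

The mixed partial ∂²f/∂u∂v is 0, so the Hessian at any point is diag(f_uu, f_vv) = diag(12(-u^2 - 2u + 2), 12(3v^2 + 10v - 2)).
At (-1, -4): H = diag(36, 72).
Both eigenvalues are positive, so H is positive definite: a local minimum.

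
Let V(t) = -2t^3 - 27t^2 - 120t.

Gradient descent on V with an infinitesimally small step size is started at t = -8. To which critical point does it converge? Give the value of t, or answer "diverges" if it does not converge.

-5

V'(t) = -6(t + 4)(t + 5), so V'(-8) = -72.
Gradient descent moves in the -V' direction, i.e. t is increasing.
The nearest critical point in that direction is t = -5, where V'' = 6 > 0 (a local minimum). The iterate converges there.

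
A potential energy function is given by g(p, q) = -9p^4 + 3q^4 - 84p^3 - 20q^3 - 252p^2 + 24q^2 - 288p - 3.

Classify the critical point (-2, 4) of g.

The mixed partial ∂²g/∂p∂q is 0, so the Hessian at any point is diag(g_pp, g_qq) = diag(-36(3p^2 + 14p + 14), 12(3q^2 - 10q + 4)).
At (-2, 4): H = diag(72, 144).
Both eigenvalues are positive, so H is positive definite: a local minimum.

local minimum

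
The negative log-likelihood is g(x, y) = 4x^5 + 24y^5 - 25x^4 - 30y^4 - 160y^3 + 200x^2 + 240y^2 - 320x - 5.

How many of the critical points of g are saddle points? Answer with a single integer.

8

g separates as a function of x plus a function of y, so ∇g=0 decouples.
∂g/∂x = 20(x - 4)(x - 2)(x - 1)(x + 2) = 0 at x ∈ {-2, 1, 2, 4}; ∂g/∂y = 120y(y - 2)(y - 1)(y + 2) = 0 at y ∈ {-2, 0, 1, 2}.
The Hessian is diagonal: diag(g_xx, g_yy). Second derivatives: g_xx(-2)=-1440, g_xx(1)=180, g_xx(2)=-160, g_xx(4)=720; g_yy(-2)=-2880, g_yy(0)=480, g_yy(1)=-360, g_yy(2)=960.
Saddle points occur where the two diagonal entries have opposite signs: (-2, 0), (-2, 2), (1, -2), (1, 1), (2, 0), (2, 2), (4, -2), (4, 1). Count: 8.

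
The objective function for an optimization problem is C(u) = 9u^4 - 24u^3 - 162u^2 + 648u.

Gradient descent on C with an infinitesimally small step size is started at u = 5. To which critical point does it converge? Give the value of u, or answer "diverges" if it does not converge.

3

C'(u) = 36(u - 3)(u - 2)(u + 3), so C'(5) = 1728.
Gradient descent moves in the -C' direction, i.e. u is decreasing.
The nearest critical point in that direction is u = 3, where C'' = 216 > 0 (a local minimum). The iterate converges there.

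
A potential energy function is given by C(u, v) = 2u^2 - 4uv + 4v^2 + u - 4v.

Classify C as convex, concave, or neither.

convex

C is quadratic, so its Hessian is the constant matrix H = [[4, -4], [-4, 8]].
det(H) = 16, tr(H) = 12.
det(H) > 0 and tr(H) > 0, so H is positive definite everywhere: convex.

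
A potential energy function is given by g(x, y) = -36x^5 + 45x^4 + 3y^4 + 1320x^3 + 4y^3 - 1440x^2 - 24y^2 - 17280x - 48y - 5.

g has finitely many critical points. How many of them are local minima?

4

g separates as a function of x plus a function of y, so ∇g=0 decouples.
∂g/∂x = -180(x - 4)(x - 3)(x + 2)(x + 4) = 0 at x ∈ {-4, -2, 3, 4}; ∂g/∂y = 12(y - 2)(y + 1)(y + 2) = 0 at y ∈ {-2, -1, 2}.
The Hessian is diagonal: diag(g_xx, g_yy). Second derivatives: g_xx(-4)=20160, g_xx(-2)=-10800, g_xx(3)=6300, g_xx(4)=-8640; g_yy(-2)=48, g_yy(-1)=-36, g_yy(2)=144.
Local minima occur where both diagonal entries positive: (-4, -2), (-4, 2), (3, -2), (3, 2). Count: 4.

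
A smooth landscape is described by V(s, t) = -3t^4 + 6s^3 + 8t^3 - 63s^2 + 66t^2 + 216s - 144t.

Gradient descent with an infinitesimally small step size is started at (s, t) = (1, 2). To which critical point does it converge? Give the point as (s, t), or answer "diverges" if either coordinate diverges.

V is separable, so gradient descent decouples: s follows -∂V/∂s, t follows -∂V/∂t.
∂V/∂s = 18(s - 4)(s - 3); at s=1 this is 108, so s decreases.
∂V/∂t = -12(t - 4)(t - 1)(t + 3); at t=2 this is 120, so t decreases.
The s-coordinate has no critical point in that direction and runs off to infinity.

diverges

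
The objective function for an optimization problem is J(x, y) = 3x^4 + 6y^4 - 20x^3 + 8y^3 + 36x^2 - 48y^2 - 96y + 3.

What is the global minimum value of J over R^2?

J(x,y) separates as P(x) + Q(y) + 3, so its minimum is min P + min Q + 3.
P'(x) = 12x(x - 3)(x - 2) vanishes at x ∈ {0, 2, 3}; Q'(y) = 24(y - 2)(y + 1)(y + 2) vanishes at y ∈ {-2, -1, 2}.
Local minima of P (where P''>0): P(0)=0, P(3)=27. Local minima of Q: Q(-2)=32, Q(2)=-224.
So the global minimum of J is P(0) + Q(2) + 3 = 0 − 224 + 3 = -221, attained at (0, 2).

-221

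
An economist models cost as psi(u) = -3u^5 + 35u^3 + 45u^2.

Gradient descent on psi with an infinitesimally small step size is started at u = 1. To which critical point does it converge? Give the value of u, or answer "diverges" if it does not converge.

0

psi'(u) = -15u(u - 3)(u + 1)(u + 2), so psi'(1) = 180.
Gradient descent moves in the -psi' direction, i.e. u is decreasing.
The nearest critical point in that direction is u = 0, where psi'' = 90 > 0 (a local minimum). The iterate converges there.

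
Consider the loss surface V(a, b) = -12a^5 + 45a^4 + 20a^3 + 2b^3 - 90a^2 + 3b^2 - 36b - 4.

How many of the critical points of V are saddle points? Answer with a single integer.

V separates as a function of a plus a function of b, so ∇V=0 decouples.
∂V/∂a = -60a(a - 3)(a - 1)(a + 1) = 0 at a ∈ {-1, 0, 1, 3}; ∂V/∂b = 6(b - 2)(b + 3) = 0 at b ∈ {-3, 2}.
The Hessian is diagonal: diag(V_aa, V_bb). Second derivatives: V_aa(-1)=480, V_aa(0)=-180, V_aa(1)=240, V_aa(3)=-1440; V_bb(-3)=-30, V_bb(2)=30.
Saddle points occur where the two diagonal entries have opposite signs: (-1, -3), (0, 2), (1, -3), (3, 2). Count: 4.

4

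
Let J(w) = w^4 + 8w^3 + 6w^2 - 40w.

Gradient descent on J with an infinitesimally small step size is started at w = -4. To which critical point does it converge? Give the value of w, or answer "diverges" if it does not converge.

J'(w) = 4(w - 1)(w + 2)(w + 5), so J'(-4) = 40.
Gradient descent moves in the -J' direction, i.e. w is decreasing.
The nearest critical point in that direction is w = -5, where J'' = 72 > 0 (a local minimum). The iterate converges there.

-5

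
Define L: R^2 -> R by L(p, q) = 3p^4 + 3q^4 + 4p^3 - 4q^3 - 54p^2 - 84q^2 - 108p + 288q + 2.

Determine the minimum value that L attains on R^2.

L(p,q) separates as A(p) + B(q) + 2, so its minimum is min A + min B + 2.
A'(p) = 12(p - 3)(p + 1)(p + 3) vanishes at p ∈ {-3, -1, 3}; B'(q) = 12(q - 3)(q - 2)(q + 4) vanishes at q ∈ {-4, 2, 3}.
Local minima of A (where A''>0): A(-3)=-27, A(3)=-459. Local minima of B: B(-4)=-1472, B(3)=243.
So the global minimum of L is A(3) + B(-4) + 2 = -459 − 1472 + 2 = -1929, attained at (3, -4).

-1929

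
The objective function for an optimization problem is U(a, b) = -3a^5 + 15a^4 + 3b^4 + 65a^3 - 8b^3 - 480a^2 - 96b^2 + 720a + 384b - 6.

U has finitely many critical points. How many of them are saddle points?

6

U separates as a function of a plus a function of b, so ∇U=0 decouples.
∂U/∂a = -15(a - 4)(a - 3)(a - 1)(a + 4) = 0 at a ∈ {-4, 1, 3, 4}; ∂U/∂b = 12(b - 4)(b - 2)(b + 4) = 0 at b ∈ {-4, 2, 4}.
The Hessian is diagonal: diag(U_aa, U_bb). Second derivatives: U_aa(-4)=4200, U_aa(1)=-450, U_aa(3)=210, U_aa(4)=-360; U_bb(-4)=576, U_bb(2)=-144, U_bb(4)=192.
Saddle points occur where the two diagonal entries have opposite signs: (-4, 2), (1, -4), (1, 4), (3, 2), (4, -4), (4, 4). Count: 6.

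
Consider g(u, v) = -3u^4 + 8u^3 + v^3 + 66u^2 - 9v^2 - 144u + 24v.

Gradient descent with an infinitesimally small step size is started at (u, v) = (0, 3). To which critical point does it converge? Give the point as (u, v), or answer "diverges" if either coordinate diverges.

(1, 4)

g is separable, so gradient descent decouples: u follows -∂g/∂u, v follows -∂g/∂v.
∂g/∂u = -12(u - 4)(u - 1)(u + 3); at u=0 this is -144, so u increases.
∂g/∂v = 3(v - 4)(v - 2); at v=3 this is -3, so v increases.
u converges to its nearest critical value 1 (a local min of the u-part); v converges to 4. The iterate converges to (1, 4).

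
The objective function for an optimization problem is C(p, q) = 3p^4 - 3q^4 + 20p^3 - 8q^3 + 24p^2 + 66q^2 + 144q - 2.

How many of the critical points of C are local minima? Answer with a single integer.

2

C separates as a function of p plus a function of q, so ∇C=0 decouples.
∂C/∂p = 12p(p + 1)(p + 4) = 0 at p ∈ {-4, -1, 0}; ∂C/∂q = -12(q - 3)(q + 1)(q + 4) = 0 at q ∈ {-4, -1, 3}.
The Hessian is diagonal: diag(C_pp, C_qq). Second derivatives: C_pp(-4)=144, C_pp(-1)=-36, C_pp(0)=48; C_qq(-4)=-252, C_qq(-1)=144, C_qq(3)=-336.
Local minima occur where both diagonal entries positive: (-4, -1), (0, -1). Count: 2.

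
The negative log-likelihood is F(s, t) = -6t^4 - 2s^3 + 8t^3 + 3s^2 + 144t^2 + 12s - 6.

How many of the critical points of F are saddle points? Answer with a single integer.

3

F separates as a function of s plus a function of t, so ∇F=0 decouples.
∂F/∂s = -6(s - 2)(s + 1) = 0 at s ∈ {-1, 2}; ∂F/∂t = -24t(t - 4)(t + 3) = 0 at t ∈ {-3, 0, 4}.
The Hessian is diagonal: diag(F_ss, F_tt). Second derivatives: F_ss(-1)=18, F_ss(2)=-18; F_tt(-3)=-504, F_tt(0)=288, F_tt(4)=-672.
Saddle points occur where the two diagonal entries have opposite signs: (-1, -3), (-1, 4), (2, 0). Count: 3.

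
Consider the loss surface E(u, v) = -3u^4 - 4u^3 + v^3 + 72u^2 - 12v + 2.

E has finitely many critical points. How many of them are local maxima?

2

E separates as a function of u plus a function of v, so ∇E=0 decouples.
∂E/∂u = -12u(u - 3)(u + 4) = 0 at u ∈ {-4, 0, 3}; ∂E/∂v = 3(v - 2)(v + 2) = 0 at v ∈ {-2, 2}.
The Hessian is diagonal: diag(E_uu, E_vv). Second derivatives: E_uu(-4)=-336, E_uu(0)=144, E_uu(3)=-252; E_vv(-2)=-12, E_vv(2)=12.
Local maxima occur where both diagonal entries negative: (-4, -2), (3, -2). Count: 2.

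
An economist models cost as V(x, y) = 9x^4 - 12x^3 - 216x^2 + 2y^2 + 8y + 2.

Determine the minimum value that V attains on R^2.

V(x,y) separates as P(x) + Q(y) + 2, so its minimum is min P + min Q + 2.
P'(x) = 36x(x - 4)(x + 3) vanishes at x ∈ {-3, 0, 4}; Q'(y) = 4y + 8 vanishes at y ∈ {-2}.
Local minima of P (where P''>0): P(-3)=-891, P(4)=-1920. Local minima of Q: Q(-2)=-8.
So the global minimum of V is P(4) + Q(-2) + 2 = -1920 − 8 + 2 = -1926, attained at (4, -2).

-1926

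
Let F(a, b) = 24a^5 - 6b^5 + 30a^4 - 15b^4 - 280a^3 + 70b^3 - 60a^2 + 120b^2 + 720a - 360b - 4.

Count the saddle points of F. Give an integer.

F separates as a function of a plus a function of b, so ∇F=0 decouples.
∂F/∂a = 120(a - 2)(a - 1)(a + 1)(a + 3) = 0 at a ∈ {-3, -1, 1, 2}; ∂F/∂b = -30(b - 2)(b - 1)(b + 2)(b + 3) = 0 at b ∈ {-3, -2, 1, 2}.
The Hessian is diagonal: diag(F_aa, F_bb). Second derivatives: F_aa(-3)=-4800, F_aa(-1)=1440, F_aa(1)=-960, F_aa(2)=1800; F_bb(-3)=600, F_bb(-2)=-360, F_bb(1)=360, F_bb(2)=-600.
Saddle points occur where the two diagonal entries have opposite signs: (-3, -3), (-3, 1), (-1, -2), (-1, 2), (1, -3), (1, 1), (2, -2), (2, 2). Count: 8.

8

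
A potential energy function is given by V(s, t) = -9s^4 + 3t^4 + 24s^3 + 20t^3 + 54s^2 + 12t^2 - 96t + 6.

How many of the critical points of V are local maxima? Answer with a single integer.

V separates as a function of s plus a function of t, so ∇V=0 decouples.
∂V/∂s = -36s(s - 3)(s + 1) = 0 at s ∈ {-1, 0, 3}; ∂V/∂t = 12(t - 1)(t + 2)(t + 4) = 0 at t ∈ {-4, -2, 1}.
The Hessian is diagonal: diag(V_ss, V_tt). Second derivatives: V_ss(-1)=-144, V_ss(0)=108, V_ss(3)=-432; V_tt(-4)=120, V_tt(-2)=-72, V_tt(1)=180.
Local maxima occur where both diagonal entries negative: (-1, -2), (3, -2). Count: 2.

2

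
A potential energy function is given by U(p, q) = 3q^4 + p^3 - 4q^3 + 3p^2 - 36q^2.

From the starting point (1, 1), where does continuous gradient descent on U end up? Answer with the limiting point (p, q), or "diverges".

(0, 3)

U is separable, so gradient descent decouples: p follows -∂U/∂p, q follows -∂U/∂q.
∂U/∂p = 3p(p + 2); at p=1 this is 9, so p decreases.
∂U/∂q = 12q(q - 3)(q + 2); at q=1 this is -72, so q increases.
p converges to its nearest critical value 0 (a local min of the p-part); q converges to 3. The iterate converges to (0, 3).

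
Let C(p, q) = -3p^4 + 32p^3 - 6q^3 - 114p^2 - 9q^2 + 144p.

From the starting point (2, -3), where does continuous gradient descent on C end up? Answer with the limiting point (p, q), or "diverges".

(3, -1)

C is separable, so gradient descent decouples: p follows -∂C/∂p, q follows -∂C/∂q.
∂C/∂p = -12(p - 4)(p - 3)(p - 1); at p=2 this is -24, so p increases.
∂C/∂q = -18q(q + 1); at q=-3 this is -108, so q increases.
p converges to its nearest critical value 3 (a local min of the p-part); q converges to -1. The iterate converges to (3, -1).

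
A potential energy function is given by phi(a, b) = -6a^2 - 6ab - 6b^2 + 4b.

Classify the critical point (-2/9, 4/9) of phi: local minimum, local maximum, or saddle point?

local maximum

The Hessian of phi is constant: H = [[-12, -6], [-6, -12]].
det(H) = (-12)·(-12) − (-6)² = 108.
det(H) > 0 and tr(H) = -24 < 0, so H is negative definite and the point is a local maximum.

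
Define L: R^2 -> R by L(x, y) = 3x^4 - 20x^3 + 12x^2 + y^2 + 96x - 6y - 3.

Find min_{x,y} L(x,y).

-73

L(x,y) separates as P(x) + Q(y) − 3, so its minimum is min P + min Q − 3.
P'(x) = 12(x - 4)(x - 2)(x + 1) vanishes at x ∈ {-1, 2, 4}; Q'(y) = 2y - 6 vanishes at y ∈ {3}.
Local minima of P (where P''>0): P(-1)=-61, P(4)=64. Local minima of Q: Q(3)=-9.
So the global minimum of L is P(-1) + Q(3) − 3 = -61 − 9 − 3 = -73, attained at (-1, 3).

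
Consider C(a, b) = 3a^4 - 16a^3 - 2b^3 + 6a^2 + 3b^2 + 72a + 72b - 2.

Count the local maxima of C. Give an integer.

C separates as a function of a plus a function of b, so ∇C=0 decouples.
∂C/∂a = 12(a - 3)(a - 2)(a + 1) = 0 at a ∈ {-1, 2, 3}; ∂C/∂b = -6(b - 4)(b + 3) = 0 at b ∈ {-3, 4}.
The Hessian is diagonal: diag(C_aa, C_bb). Second derivatives: C_aa(-1)=144, C_aa(2)=-36, C_aa(3)=48; C_bb(-3)=42, C_bb(4)=-42.
Local maxima occur where both diagonal entries negative: (2, 4). Count: 1.

1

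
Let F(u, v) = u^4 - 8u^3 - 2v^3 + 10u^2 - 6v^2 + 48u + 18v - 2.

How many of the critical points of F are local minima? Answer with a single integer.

2

F separates as a function of u plus a function of v, so ∇F=0 decouples.
∂F/∂u = 4(u - 4)(u - 3)(u + 1) = 0 at u ∈ {-1, 3, 4}; ∂F/∂v = -6(v - 1)(v + 3) = 0 at v ∈ {-3, 1}.
The Hessian is diagonal: diag(F_uu, F_vv). Second derivatives: F_uu(-1)=80, F_uu(3)=-16, F_uu(4)=20; F_vv(-3)=24, F_vv(1)=-24.
Local minima occur where both diagonal entries positive: (-1, -3), (4, -3). Count: 2.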